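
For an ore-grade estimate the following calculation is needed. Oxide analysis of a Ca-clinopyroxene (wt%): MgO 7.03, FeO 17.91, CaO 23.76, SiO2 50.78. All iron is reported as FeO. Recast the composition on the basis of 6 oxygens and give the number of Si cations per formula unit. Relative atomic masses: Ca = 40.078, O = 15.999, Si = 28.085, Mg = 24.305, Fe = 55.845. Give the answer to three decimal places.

MgO: 7.03/40.304 = 0.17442 mol → 0.17442 mol Mg, 0.17442 mol O.
FeO: 17.91/71.844 = 0.24929 mol → 0.24929 mol Fe, 0.24929 mol O.
CaO: 23.76/56.077 = 0.42370 mol → 0.42370 mol Ca, 0.42370 mol O.
SiO2: 50.78/60.083 = 0.84516 mol → 0.84516 mol Si, 1.69032 mol O.
Total oxygen = 2.53773 mol. Normalization factor = 6/2.53773 = 2.36432.
Si per 6 O = 0.84516 × 2.36432 = 1.998.

1.998 Si apfu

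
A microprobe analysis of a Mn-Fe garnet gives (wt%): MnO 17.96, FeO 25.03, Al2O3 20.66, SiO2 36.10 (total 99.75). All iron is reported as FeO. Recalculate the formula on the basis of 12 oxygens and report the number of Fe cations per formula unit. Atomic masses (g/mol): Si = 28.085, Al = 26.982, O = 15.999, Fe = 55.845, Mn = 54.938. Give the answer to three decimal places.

1.734 Fe apfu

MnO: 17.96/70.937 = 0.25318 mol → 0.25318 mol Mn, 0.25318 mol O.
FeO: 25.03/71.844 = 0.34839 mol → 0.34839 mol Fe, 0.34839 mol O.
Al2O3: 20.66/101.961 = 0.20263 mol → 0.40526 mol Al, 0.60789 mol O.
SiO2: 36.10/60.083 = 0.60084 mol → 0.60084 mol Si, 1.20168 mol O.
Total oxygen = 2.41114 mol. Normalization factor = 12/2.41114 = 4.97690.
Fe per 12 O = 0.34839 × 4.97690 = 1.734.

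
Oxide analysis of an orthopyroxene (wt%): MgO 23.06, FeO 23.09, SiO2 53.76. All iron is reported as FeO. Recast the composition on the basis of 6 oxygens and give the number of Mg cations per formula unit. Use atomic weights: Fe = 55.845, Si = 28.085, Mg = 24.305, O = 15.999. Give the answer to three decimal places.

MgO: 23.06/40.304 = 0.57215 mol → 0.57215 mol Mg, 0.57215 mol O.
FeO: 23.09/71.844 = 0.32139 mol → 0.32139 mol Fe, 0.32139 mol O.
SiO2: 53.76/60.083 = 0.89476 mol → 0.89476 mol Si, 1.78952 mol O.
Total oxygen = 2.68306 mol. Normalization factor = 6/2.68306 = 2.23625.
Mg per 6 O = 0.57215 × 2.23625 = 1.279.

1.279 Mg apfu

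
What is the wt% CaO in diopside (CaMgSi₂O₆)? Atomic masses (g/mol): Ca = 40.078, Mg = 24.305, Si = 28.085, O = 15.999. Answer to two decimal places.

25.90 wt%

Molar mass of CaMgSi₂O₆ = 1*40.078 + 1*24.305 + 2*28.085 + 6*15.999 = 216.547 g/mol.
Each formula unit contains 1 Ca, equivalent to 1/1 = 1.0000 mol CaO.
M(CaO) = 1×40.078 + 1×15.999 = 56.077 g/mol.
Mass of CaO per formula unit = 1.0000 × 56.077 = 56.077 g.
CaO wt% = 56.077 / 216.547 × 100 = 25.90%.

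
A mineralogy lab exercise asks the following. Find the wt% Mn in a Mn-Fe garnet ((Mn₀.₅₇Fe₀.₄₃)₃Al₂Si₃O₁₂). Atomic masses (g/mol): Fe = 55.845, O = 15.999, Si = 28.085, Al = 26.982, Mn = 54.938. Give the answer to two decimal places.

Molar mass of (Mn₀.₅₇Fe₀.₄₃)₃Al₂Si₃O₁₂: 1.71*54.938 + 1.29*55.845 + 2*26.982 + 3*28.085 + 12*15.999 = 496.191 g/mol.
Mass of Mn per formula unit: 1.71 × 54.938 = 93.944 g.
Weight fraction Mn = 93.944 / 496.191 = 0.1893.

18.93 mass %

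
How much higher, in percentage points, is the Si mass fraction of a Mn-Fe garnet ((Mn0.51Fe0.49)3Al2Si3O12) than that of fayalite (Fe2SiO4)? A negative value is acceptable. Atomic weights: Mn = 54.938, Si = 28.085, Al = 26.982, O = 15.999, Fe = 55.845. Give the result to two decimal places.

3.19 percentage points

Si in (Mn0.51Fe0.49)3Al2Si3O12: molar mass 496.354 g/mol; 3×28.085 = 84.255 g → 16.97 wt%.
Si in Fe2SiO4: molar mass 203.771 g/mol; 1×28.085 = 28.085 g → 13.78 wt%.
Difference = 16.97 − 13.78 = 3.19 percentage points.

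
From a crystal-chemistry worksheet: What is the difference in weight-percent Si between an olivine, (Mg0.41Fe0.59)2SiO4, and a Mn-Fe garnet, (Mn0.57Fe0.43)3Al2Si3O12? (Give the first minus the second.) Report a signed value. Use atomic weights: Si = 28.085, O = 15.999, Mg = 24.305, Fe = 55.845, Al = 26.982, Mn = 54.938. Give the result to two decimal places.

-1.19 percentage points

First mineral: 28.085 g Si in 177.908 g formula = 15.79 wt% Si.
Second mineral: 84.255 g Si in 496.191 g formula = 16.98 wt% Si.
15.79% − 16.98% gives a difference of -1.19 percentage points.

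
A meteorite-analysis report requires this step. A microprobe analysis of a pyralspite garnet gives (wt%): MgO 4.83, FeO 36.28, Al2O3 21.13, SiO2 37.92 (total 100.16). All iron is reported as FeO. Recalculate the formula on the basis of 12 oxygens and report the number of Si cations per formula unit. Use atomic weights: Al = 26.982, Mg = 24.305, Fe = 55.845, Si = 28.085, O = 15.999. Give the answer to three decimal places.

MgO (M=40.304): mol = 0.11984; Mg = 0.11984, O = 0.11984.
FeO (M=71.844): mol = 0.50498; Fe = 0.50498, O = 0.50498.
Al2O3 (M=101.961): mol = 0.20724; Al = 0.41448, O = 0.62172.
SiO2 (M=60.083): mol = 0.63113; Si = 0.63113, O = 1.26226.
ΣO = 2.50880; factor = 12/ΣO = 4.78316.
Si apfu = 0.63113 × 4.78316 = 3.019.

3.019 Si apfu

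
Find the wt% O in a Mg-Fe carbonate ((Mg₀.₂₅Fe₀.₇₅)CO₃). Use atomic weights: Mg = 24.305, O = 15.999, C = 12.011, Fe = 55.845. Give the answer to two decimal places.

44.45 weight percent

Molar mass of (Mg₀.₂₅Fe₀.₇₅)CO₃: 0.25×24.305 + 0.75×55.845 + 1×12.011 + 3×15.999 = 107.968 g/mol.
Mass of O per formula unit: 3 × 15.999 = 47.997 g.
Weight fraction O = 47.997 / 107.968 = 0.4445.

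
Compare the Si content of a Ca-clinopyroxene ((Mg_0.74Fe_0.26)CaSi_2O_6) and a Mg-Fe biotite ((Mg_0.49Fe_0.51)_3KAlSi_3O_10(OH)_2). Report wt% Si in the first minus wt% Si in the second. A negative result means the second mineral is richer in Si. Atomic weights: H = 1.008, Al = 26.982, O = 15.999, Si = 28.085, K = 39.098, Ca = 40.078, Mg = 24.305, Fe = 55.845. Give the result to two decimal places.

First mineral: 56.170 g Si in 224.747 g formula = 24.99 wt% Si.
Second mineral: 84.255 g Si in 465.510 g formula = 18.10 wt% Si.
24.99% − 18.10% gives a difference of 6.89 percentage points.

6.89 percentage points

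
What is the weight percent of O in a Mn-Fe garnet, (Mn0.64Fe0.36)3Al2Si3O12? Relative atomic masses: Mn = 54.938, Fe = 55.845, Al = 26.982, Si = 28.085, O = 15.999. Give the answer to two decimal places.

38.71 weight percent

Molar mass of (Mn0.64Fe0.36)3Al2Si3O12: 1.92·54.938 + 1.08·55.845 + 2·26.982 + 3·28.085 + 12·15.999 = 496.001 g/mol.
Mass of O per formula unit: 12 × 15.999 = 191.988 g.
Weight fraction O = 191.988 / 496.001 = 0.3871.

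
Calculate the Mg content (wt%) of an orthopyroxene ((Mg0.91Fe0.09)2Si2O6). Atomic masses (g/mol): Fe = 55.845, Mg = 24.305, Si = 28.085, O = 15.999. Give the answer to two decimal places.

21.43 wt%

Molar mass of (Mg0.91Fe0.09)2Si2O6: 1.82·24.305 + 0.18·55.845 + 2·28.085 + 6·15.999 = 206.451 g/mol.
Mass of Mg per formula unit: 1.82 × 24.305 = 44.235 g.
Weight fraction Mg = 44.235 / 206.451 = 0.2143.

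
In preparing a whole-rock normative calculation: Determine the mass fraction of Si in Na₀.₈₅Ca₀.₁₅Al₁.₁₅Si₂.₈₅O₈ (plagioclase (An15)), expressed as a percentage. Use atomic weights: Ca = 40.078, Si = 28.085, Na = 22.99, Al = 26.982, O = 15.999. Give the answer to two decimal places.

30.25 mass %

Molar mass of Na₀.₈₅Ca₀.₁₅Al₁.₁₅Si₂.₈₅O₈: 0.85×22.99 + 0.15×40.078 + 1.15×26.982 + 2.85×28.085 + 8×15.999 = 264.617 g/mol.
Mass of Si per formula unit: 2.85 × 28.085 = 80.042 g.
Weight fraction Si = 80.042 / 264.617 = 0.3025.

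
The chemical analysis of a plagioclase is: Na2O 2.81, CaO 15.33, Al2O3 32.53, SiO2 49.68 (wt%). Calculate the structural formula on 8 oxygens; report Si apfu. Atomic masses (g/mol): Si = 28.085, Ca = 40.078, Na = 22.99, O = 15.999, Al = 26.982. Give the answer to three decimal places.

Na2O: 2.81/61.979 = 0.04534 mol → 0.09068 mol Na, 0.04534 mol O.
CaO: 15.33/56.077 = 0.27337 mol → 0.27337 mol Ca, 0.27337 mol O.
Al2O3: 32.53/101.961 = 0.31904 mol → 0.63808 mol Al, 0.95712 mol O.
SiO2: 49.68/60.083 = 0.82686 mol → 0.82686 mol Si, 1.65372 mol O.
Total oxygen = 2.92955 mol. Normalization factor = 8/2.92955 = 2.73079.
Si per 8 O = 0.82686 × 2.73079 = 2.258.

2.258 Si apfu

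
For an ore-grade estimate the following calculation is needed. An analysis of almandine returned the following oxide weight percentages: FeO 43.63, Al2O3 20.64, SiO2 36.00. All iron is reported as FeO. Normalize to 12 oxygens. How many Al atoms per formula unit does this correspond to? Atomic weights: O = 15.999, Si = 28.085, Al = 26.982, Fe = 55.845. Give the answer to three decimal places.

2.013 Al apfu

FeO (M=71.844): mol = 0.60729; Fe = 0.60729, O = 0.60729.
Al2O3 (M=101.961): mol = 0.20243; Al = 0.40486, O = 0.60729.
SiO2 (M=60.083): mol = 0.59917; Si = 0.59917, O = 1.19834.
ΣO = 2.41292; factor = 12/ΣO = 4.97323.
Al apfu = 0.40486 × 4.97323 = 2.013.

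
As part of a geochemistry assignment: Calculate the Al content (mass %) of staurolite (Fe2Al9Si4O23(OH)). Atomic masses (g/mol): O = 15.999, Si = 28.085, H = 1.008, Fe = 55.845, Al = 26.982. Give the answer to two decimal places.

Molar mass of Fe2Al9Si4O23(OH): 2×55.845 + 9×26.982 + 4×28.085 + 24×15.999 + 1×1.008 = 851.852 g/mol.
Mass of Al per formula unit: 9 × 26.982 = 242.838 g.
Weight fraction Al = 242.838 / 851.852 = 0.2851.

28.51 mass %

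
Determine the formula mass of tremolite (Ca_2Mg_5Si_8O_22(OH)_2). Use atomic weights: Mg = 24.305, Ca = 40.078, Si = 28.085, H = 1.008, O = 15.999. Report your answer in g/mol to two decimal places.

812.35 g/mol

The formula mass is the sum 2·40.078 + 5·24.305 + 8·28.085 + 24·15.999 + 2·1.008.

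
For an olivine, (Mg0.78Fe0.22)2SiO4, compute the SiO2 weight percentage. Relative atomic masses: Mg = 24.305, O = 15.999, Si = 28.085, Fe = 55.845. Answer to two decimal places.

38.87 wt%

Formula mass = 154.569 g/mol.
1 Si → 1.0000 mol SiO2 per formula unit; M(SiO2) = 60.083, so SiO2 mass = 60.083 g.
60.083/154.569 × 100 = 38.87 wt%.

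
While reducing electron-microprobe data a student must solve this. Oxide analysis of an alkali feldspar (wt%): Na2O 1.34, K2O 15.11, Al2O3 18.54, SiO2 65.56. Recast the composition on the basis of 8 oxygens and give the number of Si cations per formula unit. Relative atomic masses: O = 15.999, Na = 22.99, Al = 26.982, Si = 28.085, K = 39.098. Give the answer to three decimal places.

Na2O (M=61.979): mol = 0.02162; Na = 0.04324, O = 0.02162.
K2O (M=94.195): mol = 0.16041; K = 0.32082, O = 0.16041.
Al2O3 (M=101.961): mol = 0.18183; Al = 0.36366, O = 0.54549.
SiO2 (M=60.083): mol = 1.09116; Si = 1.09116, O = 2.18232.
ΣO = 2.90984; factor = 8/ΣO = 2.74929.
Si apfu = 1.09116 × 2.74929 = 3.000.

3.000 Si apfu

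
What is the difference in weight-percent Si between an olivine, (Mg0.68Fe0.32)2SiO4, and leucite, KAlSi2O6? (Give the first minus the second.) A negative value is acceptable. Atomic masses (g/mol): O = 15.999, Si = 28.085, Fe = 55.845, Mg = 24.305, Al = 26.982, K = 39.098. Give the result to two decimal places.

First mineral: 28.085 g Si in 160.877 g formula = 17.46 wt% Si.
Second mineral: 56.170 g Si in 218.244 g formula = 25.74 wt% Si.
17.46% − 25.74% gives a difference of -8.28 percentage points.

-8.28 percentage points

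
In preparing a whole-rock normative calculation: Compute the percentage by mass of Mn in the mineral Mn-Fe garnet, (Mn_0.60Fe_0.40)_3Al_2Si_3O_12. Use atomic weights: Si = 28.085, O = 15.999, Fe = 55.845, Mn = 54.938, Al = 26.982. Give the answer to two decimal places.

19.93 wt%

Formula mass = 1.80·54.938 + 1.20·55.845 + 2·26.982 + 3·28.085 + 12·15.999 = 496.109 g/mol, of which 98.888 g is Mn.
So Mn makes up 98.888/496.109 = 0.1993 of the mass, i.e. 19.93%.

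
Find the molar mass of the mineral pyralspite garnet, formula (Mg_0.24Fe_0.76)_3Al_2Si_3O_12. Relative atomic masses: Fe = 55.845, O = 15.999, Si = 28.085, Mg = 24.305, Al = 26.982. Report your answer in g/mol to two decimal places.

475.03 g/mol

Mg: 0.72 × 24.305 = 17.4996
Fe: 2.28 × 55.845 = 127.3266
Al: 2 × 26.982 = 53.9640
Si: 3 × 28.085 = 84.2550
O: 12 × 15.999 = 191.9880
Summing the contributions gives the formula mass.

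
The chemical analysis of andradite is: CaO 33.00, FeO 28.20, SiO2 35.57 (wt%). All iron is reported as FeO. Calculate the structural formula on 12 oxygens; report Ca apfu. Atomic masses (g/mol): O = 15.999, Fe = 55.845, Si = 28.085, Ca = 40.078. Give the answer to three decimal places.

CaO (M=56.077): mol = 0.58848; Ca = 0.58848, O = 0.58848.
FeO (M=71.844): mol = 0.39252; Fe = 0.39252, O = 0.39252.
SiO2 (M=60.083): mol = 0.59201; Si = 0.59201, O = 1.18402.
ΣO = 2.16502; factor = 12/ΣO = 5.54267.
Ca apfu = 0.58848 × 5.54267 = 3.262.

3.262 Ca apfu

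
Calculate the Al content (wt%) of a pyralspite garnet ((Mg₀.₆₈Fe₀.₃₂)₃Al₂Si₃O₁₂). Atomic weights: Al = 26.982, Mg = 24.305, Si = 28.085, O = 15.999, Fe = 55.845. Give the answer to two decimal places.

12.45 wt%

Formula mass = 2.04*24.305 + 0.96*55.845 + 2*26.982 + 3*28.085 + 12*15.999 = 433.400 g/mol, of which 53.964 g is Al.
So Al makes up 53.964/433.400 = 0.1245 of the mass, i.e. 12.45%.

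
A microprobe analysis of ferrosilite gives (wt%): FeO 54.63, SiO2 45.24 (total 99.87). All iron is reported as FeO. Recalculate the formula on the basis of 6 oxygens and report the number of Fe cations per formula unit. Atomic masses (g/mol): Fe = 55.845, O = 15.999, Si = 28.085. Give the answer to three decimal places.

2.013 Fe apfu

FeO (M=71.844): mol = 0.76040; Fe = 0.76040, O = 0.76040.
SiO2 (M=60.083): mol = 0.75296; Si = 0.75296, O = 1.50592.
ΣO = 2.26632; factor = 6/ΣO = 2.64746.
Fe apfu = 0.76040 × 2.64746 = 2.013.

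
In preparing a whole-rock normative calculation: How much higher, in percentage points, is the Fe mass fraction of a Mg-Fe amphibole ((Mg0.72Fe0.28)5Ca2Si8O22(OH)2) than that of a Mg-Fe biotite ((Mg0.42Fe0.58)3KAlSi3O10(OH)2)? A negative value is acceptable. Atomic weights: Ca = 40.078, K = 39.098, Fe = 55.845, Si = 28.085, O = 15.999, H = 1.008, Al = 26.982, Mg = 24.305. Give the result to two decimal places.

-11.45 percentage points

Fe in (Mg0.72Fe0.28)5Ca2Si8O22(OH)2: molar mass 856.509 g/mol; 1.40×55.845 = 78.183 g → 9.13 wt%.
Fe in (Mg0.42Fe0.58)3KAlSi3O10(OH)2: molar mass 472.134 g/mol; 1.74×55.845 = 97.170 g → 20.58 wt%.
Difference = 9.13 − 20.58 = -11.45 percentage points.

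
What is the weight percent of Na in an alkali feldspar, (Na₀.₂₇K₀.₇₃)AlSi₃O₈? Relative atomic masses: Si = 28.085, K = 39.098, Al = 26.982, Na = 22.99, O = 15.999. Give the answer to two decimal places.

2.27 weight percent

Formula mass = 0.27·22.99 + 0.73·39.098 + 1·26.982 + 3·28.085 + 8·15.999 = 273.978 g/mol, of which 6.207 g is Na.
So Na makes up 6.207/273.978 = 0.0227 of the mass, i.e. 2.27%.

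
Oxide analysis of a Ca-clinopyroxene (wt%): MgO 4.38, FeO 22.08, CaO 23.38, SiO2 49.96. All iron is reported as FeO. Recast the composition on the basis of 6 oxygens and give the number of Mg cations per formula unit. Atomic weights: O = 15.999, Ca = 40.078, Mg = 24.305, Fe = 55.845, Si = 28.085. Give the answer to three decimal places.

0.261 Mg apfu

4.38 wt% MgO ÷ 40.304 g/mol = 0.10867 mol, giving 0.10867 Mg and 0.10867 O.
22.08 wt% FeO ÷ 71.844 g/mol = 0.30733 mol, giving 0.30733 Fe and 0.30733 O.
23.38 wt% CaO ÷ 56.077 g/mol = 0.41693 mol, giving 0.41693 Ca and 0.41693 O.
49.96 wt% SiO2 ÷ 60.083 g/mol = 0.83152 mol, giving 0.83152 Si and 1.66304 O.
Oxygen sums to 2.49597; scaling by 6/2.49597 = 2.40388 puts the formula on 6 O.
Mg: 0.10867 × 2.40388 = 0.261 atoms per formula unit.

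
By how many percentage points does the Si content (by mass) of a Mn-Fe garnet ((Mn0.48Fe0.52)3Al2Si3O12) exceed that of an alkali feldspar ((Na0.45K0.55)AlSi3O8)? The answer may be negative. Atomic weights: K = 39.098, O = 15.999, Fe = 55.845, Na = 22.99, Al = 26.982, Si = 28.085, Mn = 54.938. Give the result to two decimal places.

-14.11 percentage points

M((Mn0.48Fe0.52)3Al2Si3O12) = 496.436 g/mol, so wt% Si = 84.255/496.436 × 100 = 16.97%.
M((Na0.45K0.55)AlSi3O8) = 271.078 g/mol, so wt% Si = 84.255/271.078 × 100 = 31.08%.
16.97 − 31.08 = -14.11 pp.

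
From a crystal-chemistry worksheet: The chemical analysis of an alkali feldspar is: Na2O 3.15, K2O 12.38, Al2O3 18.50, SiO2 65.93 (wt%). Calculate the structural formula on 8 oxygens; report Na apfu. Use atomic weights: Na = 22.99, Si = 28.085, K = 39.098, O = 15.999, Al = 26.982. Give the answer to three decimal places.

0.278 Na apfu

3.15 wt% Na2O ÷ 61.979 g/mol = 0.05082 mol, giving 0.10164 Na and 0.05082 O.
12.38 wt% K2O ÷ 94.195 g/mol = 0.13143 mol, giving 0.26286 K and 0.13143 O.
18.50 wt% Al2O3 ÷ 101.961 g/mol = 0.18144 mol, giving 0.36288 Al and 0.54432 O.
65.93 wt% SiO2 ÷ 60.083 g/mol = 1.09732 mol, giving 1.09732 Si and 2.19464 O.
Oxygen sums to 2.92121; scaling by 8/2.92121 = 2.73859 puts the formula on 8 O.
Na: 0.10164 × 2.73859 = 0.278 atoms per formula unit.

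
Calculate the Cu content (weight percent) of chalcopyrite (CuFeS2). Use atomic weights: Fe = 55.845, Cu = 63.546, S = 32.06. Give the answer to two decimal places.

Molar mass of CuFeS2: 1·63.546 + 1·55.845 + 2·32.06 = 183.511 g/mol.
Mass of Cu per formula unit: 1 × 63.546 = 63.546 g.
Weight fraction Cu = 63.546 / 183.511 = 0.3463.

34.63 weight percent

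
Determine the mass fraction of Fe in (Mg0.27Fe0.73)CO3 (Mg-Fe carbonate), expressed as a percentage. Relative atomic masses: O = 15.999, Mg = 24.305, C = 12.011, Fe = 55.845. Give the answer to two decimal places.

Molar mass of (Mg0.27Fe0.73)CO3: 0.27*24.305 + 0.73*55.845 + 1*12.011 + 3*15.999 = 107.337 g/mol.
Mass of Fe per formula unit: 0.73 × 55.845 = 40.767 g.
Weight fraction Fe = 40.767 / 107.337 = 0.3798.

37.98 wt%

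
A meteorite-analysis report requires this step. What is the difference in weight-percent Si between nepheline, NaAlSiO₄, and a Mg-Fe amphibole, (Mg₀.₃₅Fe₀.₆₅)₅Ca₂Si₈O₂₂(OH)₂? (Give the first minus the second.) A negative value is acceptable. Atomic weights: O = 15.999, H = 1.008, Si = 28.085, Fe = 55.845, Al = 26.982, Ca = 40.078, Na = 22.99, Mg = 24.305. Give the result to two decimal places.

Si in NaAlSiO₄: molar mass 142.053 g/mol; 1×28.085 = 28.085 g → 19.77 wt%.
Si in (Mg₀.₃₅Fe₀.₆₅)₅Ca₂Si₈O₂₂(OH)₂: molar mass 914.858 g/mol; 8×28.085 = 224.680 g → 24.56 wt%.
Difference = 19.77 − 24.56 = -4.79 percentage points.

-4.79 percentage points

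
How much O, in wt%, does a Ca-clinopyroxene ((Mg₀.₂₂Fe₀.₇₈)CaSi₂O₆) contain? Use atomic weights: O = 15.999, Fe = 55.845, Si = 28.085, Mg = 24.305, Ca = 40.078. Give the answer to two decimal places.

39.81 wt%

Formula mass = 0.22*24.305 + 0.78*55.845 + 1*40.078 + 2*28.085 + 6*15.999 = 241.148 g/mol, of which 95.994 g is O.
So O makes up 95.994/241.148 = 0.3981 of the mass, i.e. 39.81%.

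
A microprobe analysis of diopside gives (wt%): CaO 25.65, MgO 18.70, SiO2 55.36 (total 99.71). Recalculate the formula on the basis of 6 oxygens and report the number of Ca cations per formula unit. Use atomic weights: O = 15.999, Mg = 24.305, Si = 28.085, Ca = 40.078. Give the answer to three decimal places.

0.993 Ca apfu

CaO: 25.65/56.077 = 0.45741 mol → 0.45741 mol Ca, 0.45741 mol O.
MgO: 18.70/40.304 = 0.46397 mol → 0.46397 mol Mg, 0.46397 mol O.
SiO2: 55.36/60.083 = 0.92139 mol → 0.92139 mol Si, 1.84278 mol O.
Total oxygen = 2.76416 mol. Normalization factor = 6/2.76416 = 2.17064.
Ca per 6 O = 0.45741 × 2.17064 = 0.993.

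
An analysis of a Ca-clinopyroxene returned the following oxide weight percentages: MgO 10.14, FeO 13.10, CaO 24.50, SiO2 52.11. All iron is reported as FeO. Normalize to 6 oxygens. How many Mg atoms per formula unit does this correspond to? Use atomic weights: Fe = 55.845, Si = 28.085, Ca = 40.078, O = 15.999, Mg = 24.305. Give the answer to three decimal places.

10.14 wt% MgO ÷ 40.304 g/mol = 0.25159 mol, giving 0.25159 Mg and 0.25159 O.
13.10 wt% FeO ÷ 71.844 g/mol = 0.18234 mol, giving 0.18234 Fe and 0.18234 O.
24.50 wt% CaO ÷ 56.077 g/mol = 0.43690 mol, giving 0.43690 Ca and 0.43690 O.
52.11 wt% SiO2 ÷ 60.083 g/mol = 0.86730 mol, giving 0.86730 Si and 1.73460 O.
Oxygen sums to 2.60543; scaling by 6/2.60543 = 2.30288 puts the formula on 6 O.
Mg: 0.25159 × 2.30288 = 0.579 atoms per formula unit.

0.579 Mg apfu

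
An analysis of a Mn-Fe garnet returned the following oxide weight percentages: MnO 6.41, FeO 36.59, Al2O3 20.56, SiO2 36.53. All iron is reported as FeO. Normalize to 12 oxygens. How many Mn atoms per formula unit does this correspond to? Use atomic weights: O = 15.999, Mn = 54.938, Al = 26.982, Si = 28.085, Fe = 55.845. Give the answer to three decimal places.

0.448 Mn apfu

MnO: 6.41/70.937 = 0.09036 mol → 0.09036 mol Mn, 0.09036 mol O.
FeO: 36.59/71.844 = 0.50930 mol → 0.50930 mol Fe, 0.50930 mol O.
Al2O3: 20.56/101.961 = 0.20165 mol → 0.40330 mol Al, 0.60495 mol O.
SiO2: 36.53/60.083 = 0.60799 mol → 0.60799 mol Si, 1.21598 mol O.
Total oxygen = 2.42059 mol. Normalization factor = 12/2.42059 = 4.95747.
Mn per 12 O = 0.09036 × 4.95747 = 0.448.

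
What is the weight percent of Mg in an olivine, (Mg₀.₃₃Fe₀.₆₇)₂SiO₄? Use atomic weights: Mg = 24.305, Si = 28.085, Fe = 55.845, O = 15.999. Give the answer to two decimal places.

Formula mass = 0.66·24.305 + 1.34·55.845 + 1·28.085 + 4·15.999 = 182.955 g/mol, of which 16.041 g is Mg.
So Mg makes up 16.041/182.955 = 0.0877 of the mass, i.e. 8.77%.

8.77 mass %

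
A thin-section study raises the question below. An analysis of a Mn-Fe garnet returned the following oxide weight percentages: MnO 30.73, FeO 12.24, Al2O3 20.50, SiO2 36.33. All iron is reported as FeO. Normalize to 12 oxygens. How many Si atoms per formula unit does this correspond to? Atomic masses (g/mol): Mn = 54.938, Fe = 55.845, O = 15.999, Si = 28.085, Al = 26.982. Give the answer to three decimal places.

MnO (M=70.937): mol = 0.43320; Mn = 0.43320, O = 0.43320.
FeO (M=71.844): mol = 0.17037; Fe = 0.17037, O = 0.17037.
Al2O3 (M=101.961): mol = 0.20106; Al = 0.40212, O = 0.60318.
SiO2 (M=60.083): mol = 0.60466; Si = 0.60466, O = 1.20932.
ΣO = 2.41607; factor = 12/ΣO = 4.96674.
Si apfu = 0.60466 × 4.96674 = 3.003.

3.003 Si apfu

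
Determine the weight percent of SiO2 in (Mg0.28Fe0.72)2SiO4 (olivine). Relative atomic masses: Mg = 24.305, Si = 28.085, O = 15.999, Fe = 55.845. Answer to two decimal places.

M((Mg0.28Fe0.72)2SiO4) = 186.109 g/mol; M(SiO2) = 60.083 g/mol.
Moles SiO2 per formula unit = 1 Si ÷ 1 = 1.0000.
SiO2 fraction = (1.0000 × 60.083) / 186.109 = 60.083/186.109 = 0.3228.

32.28 wt%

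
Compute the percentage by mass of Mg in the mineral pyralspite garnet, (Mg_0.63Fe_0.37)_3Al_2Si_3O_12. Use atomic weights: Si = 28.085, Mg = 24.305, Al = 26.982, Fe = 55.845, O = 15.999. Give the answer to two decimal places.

10.48 mass %

Formula mass = 1.89*24.305 + 1.11*55.845 + 2*26.982 + 3*28.085 + 12*15.999 = 438.131 g/mol, of which 45.936 g is Mg.
So Mg makes up 45.936/438.131 = 0.1048 of the mass, i.e. 10.48%.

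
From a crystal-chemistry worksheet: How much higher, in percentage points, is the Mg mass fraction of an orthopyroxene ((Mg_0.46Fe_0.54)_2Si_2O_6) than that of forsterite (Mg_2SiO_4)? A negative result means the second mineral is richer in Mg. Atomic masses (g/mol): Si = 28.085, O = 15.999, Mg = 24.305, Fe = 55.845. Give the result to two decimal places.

-25.03 percentage points

M((Mg_0.46Fe_0.54)_2Si_2O_6) = 234.837 g/mol, so wt% Mg = 22.361/234.837 × 100 = 9.52%.
M(Mg_2SiO_4) = 140.691 g/mol, so wt% Mg = 48.610/140.691 × 100 = 34.55%.
9.52 − 34.55 = -25.03 pp.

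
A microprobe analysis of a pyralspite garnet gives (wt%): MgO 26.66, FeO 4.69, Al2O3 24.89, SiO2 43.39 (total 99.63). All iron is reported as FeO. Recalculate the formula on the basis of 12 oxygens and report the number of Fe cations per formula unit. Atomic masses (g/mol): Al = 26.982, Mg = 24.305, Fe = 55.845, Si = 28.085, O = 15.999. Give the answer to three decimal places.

26.66 wt% MgO ÷ 40.304 g/mol = 0.66147 mol, giving 0.66147 Mg and 0.66147 O.
4.69 wt% FeO ÷ 71.844 g/mol = 0.06528 mol, giving 0.06528 Fe and 0.06528 O.
24.89 wt% Al2O3 ÷ 101.961 g/mol = 0.24411 mol, giving 0.48822 Al and 0.73233 O.
43.39 wt% SiO2 ÷ 60.083 g/mol = 0.72217 mol, giving 0.72217 Si and 1.44434 O.
Oxygen sums to 2.90342; scaling by 12/2.90342 = 4.13306 puts the formula on 12 O.
Fe: 0.06528 × 4.13306 = 0.270 atoms per formula unit.

0.270 Fe apfu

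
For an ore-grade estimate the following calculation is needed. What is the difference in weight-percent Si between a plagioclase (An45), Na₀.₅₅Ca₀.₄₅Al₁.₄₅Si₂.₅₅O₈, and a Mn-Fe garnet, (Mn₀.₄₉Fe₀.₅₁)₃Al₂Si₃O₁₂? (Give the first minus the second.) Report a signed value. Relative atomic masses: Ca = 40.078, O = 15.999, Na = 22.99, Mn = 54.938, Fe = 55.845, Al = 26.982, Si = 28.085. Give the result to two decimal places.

9.61 percentage points

First mineral: 71.617 g Si in 269.412 g formula = 26.58 wt% Si.
Second mineral: 84.255 g Si in 496.409 g formula = 16.97 wt% Si.
26.58% − 16.97% gives a difference of 9.61 percentage points.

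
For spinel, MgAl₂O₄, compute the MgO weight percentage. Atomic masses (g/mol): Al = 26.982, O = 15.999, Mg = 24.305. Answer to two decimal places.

M(MgAl₂O₄) = 142.265 g/mol; M(MgO) = 40.304 g/mol.
Moles MgO per formula unit = 1 Mg ÷ 1 = 1.0000.
MgO fraction = (1.0000 × 40.304) / 142.265 = 40.304/142.265 = 0.2833.

28.33 wt%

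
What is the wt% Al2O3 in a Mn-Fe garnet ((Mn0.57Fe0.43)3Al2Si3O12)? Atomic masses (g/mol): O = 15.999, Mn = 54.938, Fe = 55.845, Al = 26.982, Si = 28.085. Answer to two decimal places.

20.55 wt%

Molar mass of (Mn0.57Fe0.43)3Al2Si3O12 = 1.71*54.938 + 1.29*55.845 + 2*26.982 + 3*28.085 + 12*15.999 = 496.191 g/mol.
Each formula unit contains 2 Al, equivalent to 2/2 = 1.0000 mol Al2O3.
M(Al2O3) = 2×26.982 + 3×15.999 = 101.961 g/mol.
Mass of Al2O3 per formula unit = 1.0000 × 101.961 = 101.961 g.
Al2O3 wt% = 101.961 / 496.191 × 100 = 20.55%.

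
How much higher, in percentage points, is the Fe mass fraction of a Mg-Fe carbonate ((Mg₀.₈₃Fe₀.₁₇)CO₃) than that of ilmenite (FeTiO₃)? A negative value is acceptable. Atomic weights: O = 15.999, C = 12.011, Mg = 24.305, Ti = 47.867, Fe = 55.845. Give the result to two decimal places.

-26.22 percentage points

M((Mg₀.₈₃Fe₀.₁₇)CO₃) = 89.675 g/mol, so wt% Fe = 9.494/89.675 × 100 = 10.59%.
M(FeTiO₃) = 151.709 g/mol, so wt% Fe = 55.845/151.709 × 100 = 36.81%.
10.59 − 36.81 = -26.22 pp.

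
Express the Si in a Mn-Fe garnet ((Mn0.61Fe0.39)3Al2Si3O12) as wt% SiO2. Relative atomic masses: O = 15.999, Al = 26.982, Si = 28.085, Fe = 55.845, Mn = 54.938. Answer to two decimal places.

Formula mass = 496.082 g/mol.
3 Si → 3.0000 mol SiO2 per formula unit; M(SiO2) = 60.083, so SiO2 mass = 180.249 g.
180.249/496.082 × 100 = 36.33 wt%.

36.33 wt%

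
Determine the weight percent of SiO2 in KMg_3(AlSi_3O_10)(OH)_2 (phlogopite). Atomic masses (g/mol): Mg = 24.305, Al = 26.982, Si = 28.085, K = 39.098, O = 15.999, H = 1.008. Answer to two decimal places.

43.20 wt%

Formula mass = 417.254 g/mol.
3 Si → 3.0000 mol SiO2 per formula unit; M(SiO2) = 60.083, so SiO2 mass = 180.249 g.
180.249/417.254 × 100 = 43.20 wt%.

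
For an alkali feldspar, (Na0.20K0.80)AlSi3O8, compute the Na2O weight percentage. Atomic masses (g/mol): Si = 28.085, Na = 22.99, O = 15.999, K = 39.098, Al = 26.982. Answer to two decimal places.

Formula mass = 275.105 g/mol.
0.20 Na → 0.1000 mol Na2O per formula unit; M(Na2O) = 61.979, so Na2O mass = 6.198 g.
6.198/275.105 × 100 = 2.25 wt%.

2.25 wt%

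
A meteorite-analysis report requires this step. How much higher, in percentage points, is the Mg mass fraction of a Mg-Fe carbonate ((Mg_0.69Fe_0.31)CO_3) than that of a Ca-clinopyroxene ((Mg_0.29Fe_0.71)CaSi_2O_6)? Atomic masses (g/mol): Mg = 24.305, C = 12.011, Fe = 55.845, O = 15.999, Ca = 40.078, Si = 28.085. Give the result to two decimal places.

14.87 percentage points

M((Mg_0.69Fe_0.31)CO_3) = 94.090 g/mol, so wt% Mg = 16.770/94.090 × 100 = 17.82%.
M((Mg_0.29Fe_0.71)CaSi_2O_6) = 238.940 g/mol, so wt% Mg = 7.048/238.940 × 100 = 2.95%.
17.82 − 2.95 = 14.87 pp.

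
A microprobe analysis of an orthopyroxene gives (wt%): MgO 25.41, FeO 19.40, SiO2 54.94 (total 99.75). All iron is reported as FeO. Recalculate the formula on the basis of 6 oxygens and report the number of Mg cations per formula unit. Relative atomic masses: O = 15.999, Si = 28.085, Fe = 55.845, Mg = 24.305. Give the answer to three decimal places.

1.386 Mg apfu

MgO (M=40.304): mol = 0.63046; Mg = 0.63046, O = 0.63046.
FeO (M=71.844): mol = 0.27003; Fe = 0.27003, O = 0.27003.
SiO2 (M=60.083): mol = 0.91440; Si = 0.91440, O = 1.82880.
ΣO = 2.72929; factor = 6/ΣO = 2.19837.
Mg apfu = 0.63046 × 2.19837 = 1.386.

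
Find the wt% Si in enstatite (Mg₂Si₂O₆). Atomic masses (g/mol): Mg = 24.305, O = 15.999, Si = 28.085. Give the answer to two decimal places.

Molar mass of Mg₂Si₂O₆: 2×24.305 + 2×28.085 + 6×15.999 = 200.774 g/mol.
Mass of Si per formula unit: 2 × 28.085 = 56.170 g.
Weight fraction Si = 56.170 / 200.774 = 0.2798.

27.98 wt%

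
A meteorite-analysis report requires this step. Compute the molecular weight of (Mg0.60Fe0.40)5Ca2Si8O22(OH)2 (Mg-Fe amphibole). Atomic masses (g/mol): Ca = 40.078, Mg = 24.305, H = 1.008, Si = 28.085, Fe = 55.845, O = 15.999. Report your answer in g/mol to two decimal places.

875.43 g/mol

M = 3·24.305 + 2·55.845 + 2·40.078 + 8·28.085 + 24·15.999 + 2·1.008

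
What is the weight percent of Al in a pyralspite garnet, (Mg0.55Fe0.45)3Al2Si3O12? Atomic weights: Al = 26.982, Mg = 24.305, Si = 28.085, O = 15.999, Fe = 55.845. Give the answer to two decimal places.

12.11 mass %

Formula mass = 1.65*24.305 + 1.35*55.845 + 2*26.982 + 3*28.085 + 12*15.999 = 445.701 g/mol, of which 53.964 g is Al.
So Al makes up 53.964/445.701 = 0.1211 of the mass, i.e. 12.11%.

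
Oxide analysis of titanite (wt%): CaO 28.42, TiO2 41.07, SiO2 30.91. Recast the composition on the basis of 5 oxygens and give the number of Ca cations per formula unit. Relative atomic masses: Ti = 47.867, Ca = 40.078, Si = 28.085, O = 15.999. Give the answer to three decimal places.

0.988 Ca apfu

CaO: 28.42/56.077 = 0.50680 mol → 0.50680 mol Ca, 0.50680 mol O.
TiO2: 41.07/79.865 = 0.51424 mol → 0.51424 mol Ti, 1.02848 mol O.
SiO2: 30.91/60.083 = 0.51446 mol → 0.51446 mol Si, 1.02892 mol O.
Total oxygen = 2.56420 mol. Normalization factor = 5/2.56420 = 1.94993.
Ca per 5 O = 0.50680 × 1.94993 = 0.988.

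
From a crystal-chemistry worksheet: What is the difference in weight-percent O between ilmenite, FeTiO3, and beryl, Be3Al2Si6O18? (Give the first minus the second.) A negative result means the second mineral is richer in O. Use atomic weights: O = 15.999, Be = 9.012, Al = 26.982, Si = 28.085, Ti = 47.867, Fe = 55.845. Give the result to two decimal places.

-21.94 percentage points

O in FeTiO3: molar mass 151.709 g/mol; 3×15.999 = 47.997 g → 31.64 wt%.
O in Be3Al2Si6O18: molar mass 537.492 g/mol; 18×15.999 = 287.982 g → 53.58 wt%.
Difference = 31.64 − 53.58 = -21.94 percentage points.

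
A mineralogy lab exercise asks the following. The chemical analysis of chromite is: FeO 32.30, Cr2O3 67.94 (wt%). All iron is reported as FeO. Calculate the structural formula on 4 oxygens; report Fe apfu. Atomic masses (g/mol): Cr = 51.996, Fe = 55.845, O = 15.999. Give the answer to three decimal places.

FeO (M=71.844): mol = 0.44959; Fe = 0.44959, O = 0.44959.
Cr2O3 (M=151.989): mol = 0.44701; Cr = 0.89402, O = 1.34103.
ΣO = 1.79062; factor = 4/ΣO = 2.23386.
Fe apfu = 0.44959 × 2.23386 = 1.004.

1.004 Fe apfu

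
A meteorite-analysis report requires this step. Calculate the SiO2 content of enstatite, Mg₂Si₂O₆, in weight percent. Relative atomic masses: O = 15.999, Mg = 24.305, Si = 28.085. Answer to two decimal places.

Formula mass = 200.774 g/mol.
2 Si → 2.0000 mol SiO2 per formula unit; M(SiO2) = 60.083, so SiO2 mass = 120.166 g.
120.166/200.774 × 100 = 59.85 wt%.

59.85 wt%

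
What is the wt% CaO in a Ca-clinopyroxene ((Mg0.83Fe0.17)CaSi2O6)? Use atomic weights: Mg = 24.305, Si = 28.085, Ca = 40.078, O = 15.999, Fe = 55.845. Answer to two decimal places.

Molar mass of (Mg0.83Fe0.17)CaSi2O6 = 0.83*24.305 + 0.17*55.845 + 1*40.078 + 2*28.085 + 6*15.999 = 221.909 g/mol.
Each formula unit contains 1 Ca, equivalent to 1/1 = 1.0000 mol CaO.
M(CaO) = 1×40.078 + 1×15.999 = 56.077 g/mol.
Mass of CaO per formula unit = 1.0000 × 56.077 = 56.077 g.
CaO wt% = 56.077 / 221.909 × 100 = 25.27%.

25.27 wt%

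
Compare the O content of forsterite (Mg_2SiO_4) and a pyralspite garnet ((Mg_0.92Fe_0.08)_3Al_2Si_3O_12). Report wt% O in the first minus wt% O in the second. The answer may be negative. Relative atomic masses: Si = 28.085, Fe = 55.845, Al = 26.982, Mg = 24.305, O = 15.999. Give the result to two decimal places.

-1.26 percentage points

First mineral: 63.996 g O in 140.691 g formula = 45.49 wt% O.
Second mineral: 191.988 g O in 410.692 g formula = 46.75 wt% O.
45.49% − 46.75% gives a difference of -1.26 percentage points.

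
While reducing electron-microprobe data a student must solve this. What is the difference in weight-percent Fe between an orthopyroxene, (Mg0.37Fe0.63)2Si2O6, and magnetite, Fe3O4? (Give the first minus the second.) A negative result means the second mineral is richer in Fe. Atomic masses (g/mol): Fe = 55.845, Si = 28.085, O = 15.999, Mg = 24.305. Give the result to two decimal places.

-43.10 percentage points

M((Mg0.37Fe0.63)2Si2O6) = 240.514 g/mol, so wt% Fe = 70.365/240.514 × 100 = 29.26%.
M(Fe3O4) = 231.531 g/mol, so wt% Fe = 167.535/231.531 × 100 = 72.36%.
29.26 − 72.36 = -43.10 pp.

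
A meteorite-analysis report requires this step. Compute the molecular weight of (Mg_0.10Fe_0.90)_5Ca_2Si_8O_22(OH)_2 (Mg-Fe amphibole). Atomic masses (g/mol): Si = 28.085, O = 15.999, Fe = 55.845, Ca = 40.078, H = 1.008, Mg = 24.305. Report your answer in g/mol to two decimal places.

Mg: 0.50 × 24.305 = 12.1525
Fe: 4.50 × 55.845 = 251.3025
Ca: 2 × 40.078 = 80.1560
Si: 8 × 28.085 = 224.6800
O: 24 × 15.999 = 383.9760
H: 2 × 1.008 = 2.0160
Summing the contributions gives the formula mass.

954.28 g/mol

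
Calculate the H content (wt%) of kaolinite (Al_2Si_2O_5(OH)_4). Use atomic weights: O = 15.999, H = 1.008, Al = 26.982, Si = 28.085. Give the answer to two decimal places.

M(Al_2Si_2O_5(OH)_4) = 258.157 g/mol.
H contributes 4 × 1.008 = 4.032 g per mole.
4.032/258.157 = 0.0156 → 1.56%.

1.56 wt%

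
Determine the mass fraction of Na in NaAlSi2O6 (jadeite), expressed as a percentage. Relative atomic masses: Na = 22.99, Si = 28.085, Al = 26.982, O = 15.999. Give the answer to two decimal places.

Molar mass of NaAlSi2O6: 1·22.99 + 1·26.982 + 2·28.085 + 6·15.999 = 202.136 g/mol.
Mass of Na per formula unit: 1 × 22.99 = 22.990 g.
Weight fraction Na = 22.990 / 202.136 = 0.1137.

11.37 mass %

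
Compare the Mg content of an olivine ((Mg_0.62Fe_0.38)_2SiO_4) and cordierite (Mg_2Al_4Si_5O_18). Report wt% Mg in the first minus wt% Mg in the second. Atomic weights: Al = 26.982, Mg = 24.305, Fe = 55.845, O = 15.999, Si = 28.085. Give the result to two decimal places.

First mineral: 30.138 g Mg in 164.661 g formula = 18.30 wt% Mg.
Second mineral: 48.610 g Mg in 584.945 g formula = 8.31 wt% Mg.
18.30% − 8.31% gives a difference of 9.99 percentage points.

9.99 percentage points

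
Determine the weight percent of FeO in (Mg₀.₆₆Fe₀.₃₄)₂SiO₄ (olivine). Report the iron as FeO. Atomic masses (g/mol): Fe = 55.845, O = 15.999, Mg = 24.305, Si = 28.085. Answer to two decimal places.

Molar mass of (Mg₀.₆₆Fe₀.₃₄)₂SiO₄ = 1.32×24.305 + 0.68×55.845 + 1×28.085 + 4×15.999 = 162.138 g/mol.
Each formula unit contains 0.68 Fe, equivalent to 0.68/1 = 0.6800 mol FeO.
M(FeO) = 1×55.845 + 1×15.999 = 71.844 g/mol.
Mass of FeO per formula unit = 0.6800 × 71.844 = 48.854 g.
FeO wt% = 48.854 / 162.138 × 100 = 30.13%.

30.13 wt%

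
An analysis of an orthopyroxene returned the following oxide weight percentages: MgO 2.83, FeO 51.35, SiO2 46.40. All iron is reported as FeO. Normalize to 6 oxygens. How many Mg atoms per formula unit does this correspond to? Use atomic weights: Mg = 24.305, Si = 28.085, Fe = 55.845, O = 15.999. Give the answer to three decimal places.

2.83 wt% MgO ÷ 40.304 g/mol = 0.07022 mol, giving 0.07022 Mg and 0.07022 O.
51.35 wt% FeO ÷ 71.844 g/mol = 0.71474 mol, giving 0.71474 Fe and 0.71474 O.
46.40 wt% SiO2 ÷ 60.083 g/mol = 0.77227 mol, giving 0.77227 Si and 1.54454 O.
Oxygen sums to 2.32950; scaling by 6/2.32950 = 2.57566 puts the formula on 6 O.
Mg: 0.07022 × 2.57566 = 0.181 atoms per formula unit.

0.181 Mg apfu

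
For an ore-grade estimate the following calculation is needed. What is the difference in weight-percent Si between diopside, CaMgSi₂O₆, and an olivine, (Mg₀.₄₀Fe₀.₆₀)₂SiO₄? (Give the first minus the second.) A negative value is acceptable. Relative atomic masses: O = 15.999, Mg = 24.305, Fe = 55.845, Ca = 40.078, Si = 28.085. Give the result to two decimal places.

Si in CaMgSi₂O₆: molar mass 216.547 g/mol; 2×28.085 = 56.170 g → 25.94 wt%.
Si in (Mg₀.₄₀Fe₀.₆₀)₂SiO₄: molar mass 178.539 g/mol; 1×28.085 = 28.085 g → 15.73 wt%.
Difference = 25.94 − 15.73 = 10.21 percentage points.

10.21 percentage points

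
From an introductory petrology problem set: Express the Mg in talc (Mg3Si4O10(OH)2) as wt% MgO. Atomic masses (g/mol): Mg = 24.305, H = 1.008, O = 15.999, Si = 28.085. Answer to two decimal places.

31.88 wt%

Formula mass = 379.259 g/mol.
3 Mg → 3.0000 mol MgO per formula unit; M(MgO) = 40.304, so MgO mass = 120.912 g.
120.912/379.259 × 100 = 31.88 wt%.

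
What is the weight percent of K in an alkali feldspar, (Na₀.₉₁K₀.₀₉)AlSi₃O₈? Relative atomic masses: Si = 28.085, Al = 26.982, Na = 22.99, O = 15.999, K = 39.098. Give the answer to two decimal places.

M((Na₀.₉₁K₀.₀₉)AlSi₃O₈) = 263.669 g/mol.
K contributes 0.09 × 39.098 = 3.519 g per mole.
3.519/263.669 = 0.0133 → 1.33%.

1.33 mass %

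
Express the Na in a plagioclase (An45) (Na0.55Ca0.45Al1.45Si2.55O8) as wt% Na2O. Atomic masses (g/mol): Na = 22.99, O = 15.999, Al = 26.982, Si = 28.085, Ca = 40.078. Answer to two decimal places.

6.33 wt%

Formula mass = 269.412 g/mol.
0.55 Na → 0.2750 mol Na2O per formula unit; M(Na2O) = 61.979, so Na2O mass = 17.044 g.
17.044/269.412 × 100 = 6.33 wt%.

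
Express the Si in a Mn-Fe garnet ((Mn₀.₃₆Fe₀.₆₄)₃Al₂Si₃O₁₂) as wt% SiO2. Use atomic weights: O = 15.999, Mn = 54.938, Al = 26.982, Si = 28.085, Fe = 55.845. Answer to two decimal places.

M((Mn₀.₃₆Fe₀.₆₄)₃Al₂Si₃O₁₂) = 496.762 g/mol; M(SiO2) = 60.083 g/mol.
Moles SiO2 per formula unit = 3 Si ÷ 1 = 3.0000.
SiO2 fraction = (3.0000 × 60.083) / 496.762 = 180.249/496.762 = 0.3628.

36.28 wt%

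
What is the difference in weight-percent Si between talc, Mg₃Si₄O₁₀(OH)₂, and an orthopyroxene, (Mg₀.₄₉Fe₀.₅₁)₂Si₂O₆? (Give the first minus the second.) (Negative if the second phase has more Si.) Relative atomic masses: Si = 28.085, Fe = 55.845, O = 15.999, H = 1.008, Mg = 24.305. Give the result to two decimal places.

5.51 percentage points

M(Mg₃Si₄O₁₀(OH)₂) = 379.259 g/mol, so wt% Si = 112.340/379.259 × 100 = 29.62%.
M((Mg₀.₄₉Fe₀.₅₁)₂Si₂O₆) = 232.945 g/mol, so wt% Si = 56.170/232.945 × 100 = 24.11%.
29.62 − 24.11 = 5.51 pp.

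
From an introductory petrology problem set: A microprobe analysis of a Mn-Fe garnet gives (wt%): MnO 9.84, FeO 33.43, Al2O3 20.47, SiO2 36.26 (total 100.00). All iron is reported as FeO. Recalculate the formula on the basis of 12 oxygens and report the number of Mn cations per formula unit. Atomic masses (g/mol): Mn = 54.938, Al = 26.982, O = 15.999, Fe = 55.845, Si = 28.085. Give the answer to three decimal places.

9.84 wt% MnO ÷ 70.937 g/mol = 0.13871 mol, giving 0.13871 Mn and 0.13871 O.
33.43 wt% FeO ÷ 71.844 g/mol = 0.46531 mol, giving 0.46531 Fe and 0.46531 O.
20.47 wt% Al2O3 ÷ 101.961 g/mol = 0.20076 mol, giving 0.40152 Al and 0.60228 O.
36.26 wt% SiO2 ÷ 60.083 g/mol = 0.60350 mol, giving 0.60350 Si and 1.20700 O.
Oxygen sums to 2.41330; scaling by 12/2.41330 = 4.97244 puts the formula on 12 O.
Mn: 0.13871 × 4.97244 = 0.690 atoms per formula unit.

0.690 Mn apfu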